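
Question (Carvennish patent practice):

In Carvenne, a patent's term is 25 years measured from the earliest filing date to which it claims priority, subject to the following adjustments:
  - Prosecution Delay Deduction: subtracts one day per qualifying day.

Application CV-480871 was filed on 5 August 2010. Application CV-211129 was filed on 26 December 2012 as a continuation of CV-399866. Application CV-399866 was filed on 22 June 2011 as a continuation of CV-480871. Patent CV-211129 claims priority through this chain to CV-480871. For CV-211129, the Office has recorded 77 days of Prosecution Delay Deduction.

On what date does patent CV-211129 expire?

2035-05-20

Earliest priority filing: 5 August 2010.
Base term: 5 August 2010 + 25 years → 5 August 2035.
Prosecution Delay Deduction: −77 days → 20 May 2035.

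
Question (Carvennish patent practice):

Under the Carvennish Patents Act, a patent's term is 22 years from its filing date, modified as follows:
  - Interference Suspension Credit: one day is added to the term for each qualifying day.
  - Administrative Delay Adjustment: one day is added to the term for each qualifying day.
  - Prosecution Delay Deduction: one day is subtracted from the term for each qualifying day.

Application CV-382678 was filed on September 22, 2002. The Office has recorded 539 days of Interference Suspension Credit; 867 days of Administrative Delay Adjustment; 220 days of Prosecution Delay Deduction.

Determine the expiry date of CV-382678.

Base term: filing date + 22 years → 22 September 2024.
Interference Suspension Credit: +539 days → 15 March 2026.
Administrative Delay Adjustment: +867 days → 29 July 2028.
Prosecution Delay Deduction: −220 days → 22 December 2027.

December 22, 2027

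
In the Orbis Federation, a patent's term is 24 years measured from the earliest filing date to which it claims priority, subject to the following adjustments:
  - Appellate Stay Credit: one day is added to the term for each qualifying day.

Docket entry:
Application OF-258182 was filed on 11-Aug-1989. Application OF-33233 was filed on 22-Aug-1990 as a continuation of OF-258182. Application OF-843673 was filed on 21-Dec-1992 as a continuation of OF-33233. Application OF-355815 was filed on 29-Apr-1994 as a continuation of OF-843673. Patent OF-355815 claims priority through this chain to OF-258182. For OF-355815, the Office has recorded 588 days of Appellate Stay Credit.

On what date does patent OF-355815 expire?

March 22, 2015

Earliest priority filing: 11 August 1989.
Base term: 11 August 1989 + 24 years → 11 August 2013.
Appellate Stay Credit: +588 days → 22 March 2015.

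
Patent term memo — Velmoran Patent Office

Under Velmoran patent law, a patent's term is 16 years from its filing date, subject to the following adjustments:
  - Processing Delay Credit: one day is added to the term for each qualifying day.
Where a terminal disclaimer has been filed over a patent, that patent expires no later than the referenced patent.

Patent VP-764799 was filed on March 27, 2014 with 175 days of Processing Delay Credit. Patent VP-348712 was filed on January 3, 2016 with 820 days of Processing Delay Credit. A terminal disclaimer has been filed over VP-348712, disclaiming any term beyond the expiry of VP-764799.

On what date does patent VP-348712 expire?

Natural term of VP-348712:
  Base: filing + 16 years → 3 January 2032.
  Processing Delay Credit: +820 days → 2 April 2034.
Expiry of referenced patent VP-764799:
  Base: filing + 16 years → 27 March 2030.
  Processing Delay Credit: +175 days → 18 September 2030.
Terminal disclaimer: VP-348712 expires on the earlier of 2 April 2034 and 18 September 2030.

September 18, 2030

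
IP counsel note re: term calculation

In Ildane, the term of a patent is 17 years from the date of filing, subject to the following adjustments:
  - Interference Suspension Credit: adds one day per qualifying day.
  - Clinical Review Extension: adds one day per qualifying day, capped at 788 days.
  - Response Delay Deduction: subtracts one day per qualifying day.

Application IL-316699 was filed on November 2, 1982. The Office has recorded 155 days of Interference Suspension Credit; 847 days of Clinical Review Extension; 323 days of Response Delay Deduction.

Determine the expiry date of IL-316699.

Base term: filing date + 17 years → 2 November 1999.
Interference Suspension Credit: +155 days → 5 April 2000.
Clinical Review Extension: 847 days claimed exceeds the 788-day cap, so +788 days → 2 June 2002.
Response Delay Deduction: −323 days → 14 July 2001.

2001-07-14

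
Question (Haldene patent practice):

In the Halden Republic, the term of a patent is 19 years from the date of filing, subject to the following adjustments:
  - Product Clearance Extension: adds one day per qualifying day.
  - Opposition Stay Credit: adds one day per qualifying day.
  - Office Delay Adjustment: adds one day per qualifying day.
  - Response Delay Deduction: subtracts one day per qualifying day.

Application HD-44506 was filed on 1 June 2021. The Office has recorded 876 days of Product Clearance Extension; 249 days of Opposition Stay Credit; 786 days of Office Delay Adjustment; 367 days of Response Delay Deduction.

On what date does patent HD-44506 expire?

2044-08-23

Base term: filing date + 19 years → 1 June 2040.
Product Clearance Extension: +876 days → 25 October 2042.
Opposition Stay Credit: +249 days → 1 July 2043.
Office Delay Adjustment: +786 days → 25 August 2045.
Response Delay Deduction: −367 days → 23 August 2044.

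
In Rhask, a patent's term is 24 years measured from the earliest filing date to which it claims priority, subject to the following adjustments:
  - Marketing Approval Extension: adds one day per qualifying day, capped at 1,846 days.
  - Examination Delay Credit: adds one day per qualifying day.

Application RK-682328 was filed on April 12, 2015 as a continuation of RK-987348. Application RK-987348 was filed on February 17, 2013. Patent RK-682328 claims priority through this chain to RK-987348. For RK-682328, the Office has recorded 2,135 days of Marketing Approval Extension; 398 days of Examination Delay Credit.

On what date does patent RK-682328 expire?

2043-04-11

Earliest priority filing: 17 February 2013.
Base term: 17 February 2013 + 24 years → 17 February 2037.
Marketing Approval Extension: 2135 days claimed exceeds the 1846-day cap, so +1846 days → 9 March 2042.
Examination Delay Credit: +398 days → 11 April 2043.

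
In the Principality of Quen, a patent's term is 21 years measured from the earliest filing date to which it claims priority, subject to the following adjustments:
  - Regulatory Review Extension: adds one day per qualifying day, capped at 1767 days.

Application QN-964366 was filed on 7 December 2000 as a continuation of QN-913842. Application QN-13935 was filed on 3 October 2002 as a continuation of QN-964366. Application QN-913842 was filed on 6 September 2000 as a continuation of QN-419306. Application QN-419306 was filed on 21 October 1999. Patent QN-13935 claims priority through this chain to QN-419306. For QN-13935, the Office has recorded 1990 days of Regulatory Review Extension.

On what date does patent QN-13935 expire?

August 23, 2025

Earliest priority filing: 21 October 1999.
Base term: 21 October 1999 + 21 years → 21 October 2020.
Regulatory Review Extension: 1990 days claimed exceeds the 1767-day cap, so +1767 days → 23 August 2025.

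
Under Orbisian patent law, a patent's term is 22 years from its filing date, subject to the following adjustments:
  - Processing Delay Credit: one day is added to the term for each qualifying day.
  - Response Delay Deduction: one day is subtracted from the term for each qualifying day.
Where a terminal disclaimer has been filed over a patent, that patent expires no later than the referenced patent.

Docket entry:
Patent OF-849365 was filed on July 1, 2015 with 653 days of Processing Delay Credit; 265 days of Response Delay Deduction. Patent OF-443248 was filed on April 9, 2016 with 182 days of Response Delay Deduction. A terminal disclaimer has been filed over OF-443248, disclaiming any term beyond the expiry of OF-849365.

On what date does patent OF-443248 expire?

Natural term of OF-443248:
  Base: filing + 22 years → 9 April 2038.
  Response Delay Deduction: −182 days → 9 October 2037.
Expiry of referenced patent OF-849365:
  Base: filing + 22 years → 1 July 2037.
  Processing Delay Credit: +653 days → 15 April 2039.
  Response Delay Deduction: −265 days → 24 July 2038.
Terminal disclaimer: OF-443248 expires on the earlier of 9 October 2037 and 24 July 2038.

October 9, 2037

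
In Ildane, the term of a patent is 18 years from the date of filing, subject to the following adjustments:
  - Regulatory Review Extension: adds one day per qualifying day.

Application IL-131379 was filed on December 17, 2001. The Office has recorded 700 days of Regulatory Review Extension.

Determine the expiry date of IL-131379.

Base term: filing date + 18 years → 17 December 2019.
Regulatory Review Extension: +700 days → 16 November 2021.

November 16, 2021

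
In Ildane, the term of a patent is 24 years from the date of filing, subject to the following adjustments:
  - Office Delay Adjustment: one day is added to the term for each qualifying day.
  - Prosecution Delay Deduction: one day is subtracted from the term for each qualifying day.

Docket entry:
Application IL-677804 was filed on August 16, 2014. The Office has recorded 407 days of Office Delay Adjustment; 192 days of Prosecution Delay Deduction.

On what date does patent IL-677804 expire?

March 19, 2039

Base term: filing date + 24 years → 16 August 2038.
Office Delay Adjustment: +407 days → 27 September 2039.
Prosecution Delay Deduction: −192 days → 19 March 2039.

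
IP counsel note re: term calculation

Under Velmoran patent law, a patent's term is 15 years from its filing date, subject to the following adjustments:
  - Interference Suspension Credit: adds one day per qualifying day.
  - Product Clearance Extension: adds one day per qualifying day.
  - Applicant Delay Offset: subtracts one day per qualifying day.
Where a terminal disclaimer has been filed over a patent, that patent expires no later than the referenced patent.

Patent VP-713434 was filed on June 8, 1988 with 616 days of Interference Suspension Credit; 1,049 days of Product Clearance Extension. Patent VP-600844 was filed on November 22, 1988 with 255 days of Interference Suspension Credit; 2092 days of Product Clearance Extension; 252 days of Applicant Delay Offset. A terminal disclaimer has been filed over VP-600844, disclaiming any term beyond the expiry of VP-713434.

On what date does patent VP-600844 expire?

Natural term of VP-600844:
  Base: filing + 15 years → 22 November 2003.
  Interference Suspension Credit: +255 days → 3 August 2004.
  Product Clearance Extension: +2092 days → 26 April 2010.
  Applicant Delay Offset: −252 days → 17 August 2009.
Expiry of referenced patent VP-713434:
  Base: filing + 15 years → 8 June 2003.
  Interference Suspension Credit: +616 days → 13 February 2005.
  Product Clearance Extension: +1049 days → 29 December 2007.
Terminal disclaimer: VP-600844 expires on the earlier of 17 August 2009 and 29 December 2007.

2007-12-29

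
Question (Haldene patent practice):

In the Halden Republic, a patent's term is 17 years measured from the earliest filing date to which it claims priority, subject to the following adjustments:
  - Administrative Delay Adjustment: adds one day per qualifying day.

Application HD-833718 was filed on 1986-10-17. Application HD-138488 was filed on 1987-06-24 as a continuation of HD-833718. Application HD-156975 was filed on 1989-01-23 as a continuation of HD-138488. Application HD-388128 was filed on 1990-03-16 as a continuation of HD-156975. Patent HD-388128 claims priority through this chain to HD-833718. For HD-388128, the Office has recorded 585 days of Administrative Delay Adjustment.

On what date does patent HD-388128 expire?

May 24, 2005

Earliest priority filing: 17 October 1986.
Base term: 17 October 1986 + 17 years → 17 October 2003.
Administrative Delay Adjustment: +585 days → 24 May 2005.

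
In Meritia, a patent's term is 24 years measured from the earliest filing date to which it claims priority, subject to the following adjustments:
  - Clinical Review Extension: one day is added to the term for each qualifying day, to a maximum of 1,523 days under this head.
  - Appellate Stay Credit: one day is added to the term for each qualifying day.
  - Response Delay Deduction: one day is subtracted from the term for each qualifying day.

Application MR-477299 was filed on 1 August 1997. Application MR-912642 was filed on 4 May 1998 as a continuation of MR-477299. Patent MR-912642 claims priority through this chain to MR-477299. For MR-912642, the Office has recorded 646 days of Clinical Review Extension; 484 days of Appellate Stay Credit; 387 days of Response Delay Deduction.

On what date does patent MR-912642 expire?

2023-08-14

Earliest priority filing: 1 August 1997.
Base term: 1 August 1997 + 24 years → 1 August 2021.
Clinical Review Extension: 646 days (within the 1523-day cap) → +646 days → 9 May 2023.
Appellate Stay Credit: +484 days → 4 September 2024.
Response Delay Deduction: −387 days → 14 August 2023.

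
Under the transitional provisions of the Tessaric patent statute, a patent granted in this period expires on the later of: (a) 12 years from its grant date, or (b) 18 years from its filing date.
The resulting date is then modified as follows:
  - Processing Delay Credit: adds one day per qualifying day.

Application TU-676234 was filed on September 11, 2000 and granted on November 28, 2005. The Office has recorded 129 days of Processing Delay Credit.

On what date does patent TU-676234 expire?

January 18, 2019

(a) grant + 12 years → 28 November 2017.
(b) filing + 18 years → 11 September 2018.
Later of the two: 11 September 2018.
Processing Delay Credit: +129 days → 18 January 2019.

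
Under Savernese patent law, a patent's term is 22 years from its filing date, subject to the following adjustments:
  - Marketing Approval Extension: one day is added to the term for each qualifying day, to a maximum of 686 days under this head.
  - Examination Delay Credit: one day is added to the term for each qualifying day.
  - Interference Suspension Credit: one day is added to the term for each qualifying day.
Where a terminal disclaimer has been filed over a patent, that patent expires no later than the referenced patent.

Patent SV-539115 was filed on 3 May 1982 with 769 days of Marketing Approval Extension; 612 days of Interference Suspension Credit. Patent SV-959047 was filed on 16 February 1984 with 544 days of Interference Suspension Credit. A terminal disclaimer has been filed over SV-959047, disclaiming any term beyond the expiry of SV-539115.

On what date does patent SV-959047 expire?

2007-08-14

Natural term of SV-959047:
  Base: filing + 22 years → 16 February 2006.
  Interference Suspension Credit: +544 days → 14 August 2007.
Expiry of referenced patent SV-539115:
  Base: filing + 22 years → 3 May 2004.
  Marketing Approval Extension: 769 days claimed exceeds the 686-day cap, so +686 days → 20 March 2006.
  Interference Suspension Credit: +612 days → 22 November 2007.
Terminal disclaimer: SV-959047 expires on the earlier of 14 August 2007 and 22 November 2007.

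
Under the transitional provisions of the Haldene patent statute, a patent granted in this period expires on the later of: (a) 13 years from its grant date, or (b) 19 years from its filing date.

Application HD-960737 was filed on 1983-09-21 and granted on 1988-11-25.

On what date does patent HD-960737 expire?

2002-09-21

(a) grant + 13 years → 25 November 2001.
(b) filing + 19 years → 21 September 2002.
Later of the two: 21 September 2002.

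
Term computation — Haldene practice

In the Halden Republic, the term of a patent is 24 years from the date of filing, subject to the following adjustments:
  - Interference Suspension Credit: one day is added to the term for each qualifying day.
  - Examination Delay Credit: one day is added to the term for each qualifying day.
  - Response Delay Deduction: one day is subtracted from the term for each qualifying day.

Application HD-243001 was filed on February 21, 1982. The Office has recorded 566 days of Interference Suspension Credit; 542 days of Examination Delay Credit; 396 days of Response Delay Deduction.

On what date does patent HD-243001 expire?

2008-02-03

Base term: filing date + 24 years → 21 February 2006.
Interference Suspension Credit: +566 days → 10 September 2007.
Examination Delay Credit: +542 days → 5 March 2009.
Response Delay Deduction: −396 days → 3 February 2008.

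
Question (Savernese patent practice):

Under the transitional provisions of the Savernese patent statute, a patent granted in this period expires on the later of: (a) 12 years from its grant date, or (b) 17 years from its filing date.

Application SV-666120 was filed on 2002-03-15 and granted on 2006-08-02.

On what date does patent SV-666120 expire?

March 15, 2019

(a) grant + 12 years → 2 August 2018.
(b) filing + 17 years → 15 March 2019.
Later of the two: 15 March 2019.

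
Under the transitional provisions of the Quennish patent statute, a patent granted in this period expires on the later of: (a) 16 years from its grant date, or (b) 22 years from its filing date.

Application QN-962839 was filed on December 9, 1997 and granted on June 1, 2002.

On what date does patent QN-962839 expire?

(a) grant + 16 years → 1 June 2018.
(b) filing + 22 years → 9 December 2019.
Later of the two: 9 December 2019.

2019-12-09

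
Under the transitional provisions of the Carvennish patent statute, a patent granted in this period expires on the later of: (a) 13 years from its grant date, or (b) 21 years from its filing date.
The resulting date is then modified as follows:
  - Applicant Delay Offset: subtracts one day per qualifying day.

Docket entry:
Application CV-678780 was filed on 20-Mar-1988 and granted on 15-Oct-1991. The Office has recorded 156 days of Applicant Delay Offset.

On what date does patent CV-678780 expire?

October 15, 2008

(a) grant + 13 years → 15 October 2004.
(b) filing + 21 years → 20 March 2009.
Later of the two: 20 March 2009.
Applicant Delay Offset: −156 days → 15 October 2008.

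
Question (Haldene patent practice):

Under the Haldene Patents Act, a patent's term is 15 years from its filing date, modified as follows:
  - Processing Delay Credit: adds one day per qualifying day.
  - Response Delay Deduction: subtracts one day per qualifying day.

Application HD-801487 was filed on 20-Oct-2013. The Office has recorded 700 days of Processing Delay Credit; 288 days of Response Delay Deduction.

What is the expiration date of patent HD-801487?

Base term: filing date + 15 years → 20 October 2028.
Processing Delay Credit: +700 days → 20 September 2030.
Response Delay Deduction: −288 days → 6 December 2029.

2029-12-06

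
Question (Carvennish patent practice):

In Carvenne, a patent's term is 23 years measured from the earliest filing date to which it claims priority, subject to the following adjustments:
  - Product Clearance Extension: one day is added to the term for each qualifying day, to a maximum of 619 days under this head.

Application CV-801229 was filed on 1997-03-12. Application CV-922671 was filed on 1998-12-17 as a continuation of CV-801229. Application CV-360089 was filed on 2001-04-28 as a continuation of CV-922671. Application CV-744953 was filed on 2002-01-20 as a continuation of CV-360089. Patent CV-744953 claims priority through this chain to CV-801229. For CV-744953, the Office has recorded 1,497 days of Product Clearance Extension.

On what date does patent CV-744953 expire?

Earliest priority filing: 12 March 1997.
Base term: 12 March 1997 + 23 years → 12 March 2020.
Product Clearance Extension: 1497 days claimed exceeds the 619-day cap, so +619 days → 21 November 2021.

November 21, 2021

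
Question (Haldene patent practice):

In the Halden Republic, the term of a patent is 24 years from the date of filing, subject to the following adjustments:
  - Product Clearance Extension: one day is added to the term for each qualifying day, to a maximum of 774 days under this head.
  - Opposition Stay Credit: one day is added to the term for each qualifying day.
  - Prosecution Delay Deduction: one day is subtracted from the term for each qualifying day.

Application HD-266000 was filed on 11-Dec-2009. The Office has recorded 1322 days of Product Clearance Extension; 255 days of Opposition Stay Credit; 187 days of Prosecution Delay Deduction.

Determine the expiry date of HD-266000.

2036-04-01

Base term: filing date + 24 years → 11 December 2033.
Product Clearance Extension: 1322 days claimed exceeds the 774-day cap, so +774 days → 24 January 2036.
Opposition Stay Credit: +255 days → 5 October 2036.
Prosecution Delay Deduction: −187 days → 1 April 2036.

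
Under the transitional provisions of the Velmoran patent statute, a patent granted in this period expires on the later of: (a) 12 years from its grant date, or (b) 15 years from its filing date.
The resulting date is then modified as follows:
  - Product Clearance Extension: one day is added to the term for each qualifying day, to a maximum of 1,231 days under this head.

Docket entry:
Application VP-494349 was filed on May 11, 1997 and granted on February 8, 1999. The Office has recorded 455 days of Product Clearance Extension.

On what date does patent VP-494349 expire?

(a) grant + 12 years → 8 February 2011.
(b) filing + 15 years → 11 May 2012.
Later of the two: 11 May 2012.
Product Clearance Extension: 455 days (within the 1231-day cap) → +455 days → 9 August 2013.

2013-08-09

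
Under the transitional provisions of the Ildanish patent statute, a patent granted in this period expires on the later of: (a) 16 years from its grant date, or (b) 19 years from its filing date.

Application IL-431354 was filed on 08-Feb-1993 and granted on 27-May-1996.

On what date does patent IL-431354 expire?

(a) grant + 16 years → 27 May 2012.
(b) filing + 19 years → 8 February 2012.
Later of the two: 27 May 2012.

May 27, 2012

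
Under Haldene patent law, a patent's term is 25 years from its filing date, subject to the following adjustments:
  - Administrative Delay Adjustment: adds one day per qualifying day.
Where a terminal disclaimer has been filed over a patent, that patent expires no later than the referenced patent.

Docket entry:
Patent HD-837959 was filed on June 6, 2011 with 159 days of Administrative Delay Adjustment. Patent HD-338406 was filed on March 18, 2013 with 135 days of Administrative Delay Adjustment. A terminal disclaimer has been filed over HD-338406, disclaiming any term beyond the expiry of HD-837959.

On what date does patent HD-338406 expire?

November 12, 2036

Natural term of HD-338406:
  Base: filing + 25 years → 18 March 2038.
  Administrative Delay Adjustment: +135 days → 31 July 2038.
Expiry of referenced patent HD-837959:
  Base: filing + 25 years → 6 June 2036.
  Administrative Delay Adjustment: +159 days → 12 November 2036.
Terminal disclaimer: HD-338406 expires on the earlier of 31 July 2038 and 12 November 2036.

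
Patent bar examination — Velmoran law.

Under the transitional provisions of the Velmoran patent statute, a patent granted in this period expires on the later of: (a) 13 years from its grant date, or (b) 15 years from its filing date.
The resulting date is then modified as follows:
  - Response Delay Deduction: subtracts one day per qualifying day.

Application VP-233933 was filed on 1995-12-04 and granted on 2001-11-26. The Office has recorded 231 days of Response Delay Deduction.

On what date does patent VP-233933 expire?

2014-04-09

(a) grant + 13 years → 26 November 2014.
(b) filing + 15 years → 4 December 2010.
Later of the two: 26 November 2014.
Response Delay Deduction: −231 days → 9 April 2014.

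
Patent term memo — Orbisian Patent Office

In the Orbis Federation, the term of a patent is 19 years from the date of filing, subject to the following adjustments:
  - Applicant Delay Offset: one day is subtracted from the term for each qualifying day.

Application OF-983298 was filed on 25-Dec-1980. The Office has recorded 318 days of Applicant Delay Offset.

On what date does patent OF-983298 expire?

February 10, 1999

Base term: filing date + 19 years → 25 December 1999.
Applicant Delay Offset: −318 days → 10 February 1999.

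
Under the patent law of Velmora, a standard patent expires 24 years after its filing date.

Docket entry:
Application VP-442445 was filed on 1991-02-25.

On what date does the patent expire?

2015-02-25

Filing date + 24 years → 25 February 2015.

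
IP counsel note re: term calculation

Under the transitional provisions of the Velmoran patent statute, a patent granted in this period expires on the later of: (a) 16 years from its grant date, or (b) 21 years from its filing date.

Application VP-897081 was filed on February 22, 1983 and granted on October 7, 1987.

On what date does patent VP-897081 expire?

2004-02-22

(a) grant + 16 years → 7 October 2003.
(b) filing + 21 years → 22 February 2004.
Later of the two: 22 February 2004.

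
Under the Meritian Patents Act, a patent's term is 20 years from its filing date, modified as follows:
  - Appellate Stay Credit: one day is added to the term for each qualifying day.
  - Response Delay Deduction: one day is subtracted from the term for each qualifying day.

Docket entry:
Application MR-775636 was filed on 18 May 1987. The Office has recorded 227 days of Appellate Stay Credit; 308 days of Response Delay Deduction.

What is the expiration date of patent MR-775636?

Base term: filing date + 20 years → 18 May 2007.
Appellate Stay Credit: +227 days → 31 December 2007.
Response Delay Deduction: −308 days → 26 February 2007.

February 26, 2007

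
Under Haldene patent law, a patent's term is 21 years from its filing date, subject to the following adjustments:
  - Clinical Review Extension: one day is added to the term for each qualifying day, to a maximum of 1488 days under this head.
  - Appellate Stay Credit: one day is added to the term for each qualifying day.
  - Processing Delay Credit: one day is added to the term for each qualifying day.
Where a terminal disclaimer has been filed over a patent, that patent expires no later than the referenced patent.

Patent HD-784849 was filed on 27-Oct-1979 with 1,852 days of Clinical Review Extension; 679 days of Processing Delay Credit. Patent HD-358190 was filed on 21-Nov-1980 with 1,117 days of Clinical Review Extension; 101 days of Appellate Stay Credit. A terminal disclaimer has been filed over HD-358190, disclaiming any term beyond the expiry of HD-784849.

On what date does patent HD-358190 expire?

March 23, 2005

Natural term of HD-358190:
  Base: filing + 21 years → 21 November 2001.
  Clinical Review Extension: 1117 days (within the 1488-day cap) → +1117 days → 12 December 2004.
  Appellate Stay Credit: +101 days → 23 March 2005.
Expiry of referenced patent HD-784849:
  Base: filing + 21 years → 27 October 2000.
  Clinical Review Extension: 1852 days claimed exceeds the 1488-day cap, so +1488 days → 23 November 2004.
  Processing Delay Credit: +679 days → 3 October 2006.
Terminal disclaimer: HD-358190 expires on the earlier of 23 March 2005 and 3 October 2006.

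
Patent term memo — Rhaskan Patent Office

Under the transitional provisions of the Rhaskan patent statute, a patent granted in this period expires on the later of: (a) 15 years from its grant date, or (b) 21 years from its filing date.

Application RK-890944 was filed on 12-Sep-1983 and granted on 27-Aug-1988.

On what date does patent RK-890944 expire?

(a) grant + 15 years → 27 August 2003.
(b) filing + 21 years → 12 September 2004.
Later of the two: 12 September 2004.

September 12, 2004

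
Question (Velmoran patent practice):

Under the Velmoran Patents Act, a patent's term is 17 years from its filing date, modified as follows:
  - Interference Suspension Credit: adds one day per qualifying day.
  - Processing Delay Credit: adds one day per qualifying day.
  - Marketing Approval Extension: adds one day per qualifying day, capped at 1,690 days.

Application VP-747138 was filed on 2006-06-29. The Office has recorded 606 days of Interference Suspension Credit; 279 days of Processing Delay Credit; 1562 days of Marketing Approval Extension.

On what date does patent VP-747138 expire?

March 11, 2030

Base term: filing date + 17 years → 29 June 2023.
Interference Suspension Credit: +606 days → 24 February 2025.
Processing Delay Credit: +279 days → 30 November 2025.
Marketing Approval Extension: 1562 days (within the 1690-day cap) → +1562 days → 11 March 2030.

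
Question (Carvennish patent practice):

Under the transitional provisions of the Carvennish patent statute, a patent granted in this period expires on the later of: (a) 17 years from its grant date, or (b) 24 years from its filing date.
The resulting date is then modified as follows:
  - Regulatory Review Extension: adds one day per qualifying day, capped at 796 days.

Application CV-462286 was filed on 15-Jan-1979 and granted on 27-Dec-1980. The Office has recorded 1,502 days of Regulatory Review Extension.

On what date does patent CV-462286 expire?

March 21, 2005

(a) grant + 17 years → 27 December 1997.
(b) filing + 24 years → 15 January 2003.
Later of the two: 15 January 2003.
Regulatory Review Extension: 1502 days claimed exceeds the 796-day cap, so +796 days → 21 March 2005.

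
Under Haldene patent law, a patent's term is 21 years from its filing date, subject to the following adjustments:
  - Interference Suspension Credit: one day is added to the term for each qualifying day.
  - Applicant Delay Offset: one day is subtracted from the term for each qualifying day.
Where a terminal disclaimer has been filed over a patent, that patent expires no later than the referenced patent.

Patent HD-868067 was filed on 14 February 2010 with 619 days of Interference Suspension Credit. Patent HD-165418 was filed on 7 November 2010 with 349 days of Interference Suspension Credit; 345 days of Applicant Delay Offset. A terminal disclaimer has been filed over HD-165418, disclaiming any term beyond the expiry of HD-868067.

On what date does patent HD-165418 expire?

November 11, 2031

Natural term of HD-165418:
  Base: filing + 21 years → 7 November 2031.
  Interference Suspension Credit: +349 days → 21 October 2032.
  Applicant Delay Offset: −345 days → 11 November 2031.
Expiry of referenced patent HD-868067:
  Base: filing + 21 years → 14 February 2031.
  Interference Suspension Credit: +619 days → 25 October 2032.
Terminal disclaimer: HD-165418 expires on the earlier of 11 November 2031 and 25 October 2032.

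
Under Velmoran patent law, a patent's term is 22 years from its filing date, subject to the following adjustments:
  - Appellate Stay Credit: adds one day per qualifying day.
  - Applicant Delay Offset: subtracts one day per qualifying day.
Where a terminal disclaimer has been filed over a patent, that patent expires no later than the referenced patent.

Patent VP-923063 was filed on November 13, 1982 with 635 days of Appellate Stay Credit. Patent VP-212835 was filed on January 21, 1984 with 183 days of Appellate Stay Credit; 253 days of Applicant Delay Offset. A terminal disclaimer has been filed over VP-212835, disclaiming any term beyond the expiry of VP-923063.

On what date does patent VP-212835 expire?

Natural term of VP-212835:
  Base: filing + 22 years → 21 January 2006.
  Appellate Stay Credit: +183 days → 23 July 2006.
  Applicant Delay Offset: −253 days → 12 November 2005.
Expiry of referenced patent VP-923063:
  Base: filing + 22 years → 13 November 2004.
  Appellate Stay Credit: +635 days → 10 August 2006.
Terminal disclaimer: VP-212835 expires on the earlier of 12 November 2005 and 10 August 2006.

November 12, 2005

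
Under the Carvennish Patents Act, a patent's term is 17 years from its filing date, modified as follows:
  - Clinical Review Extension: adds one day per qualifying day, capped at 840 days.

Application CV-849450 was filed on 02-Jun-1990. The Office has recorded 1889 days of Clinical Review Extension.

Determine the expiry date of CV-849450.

Base term: filing date + 17 years → 2 June 2007.
Clinical Review Extension: 1889 days claimed exceeds the 840-day cap, so +840 days → 19 September 2009.

2009-09-19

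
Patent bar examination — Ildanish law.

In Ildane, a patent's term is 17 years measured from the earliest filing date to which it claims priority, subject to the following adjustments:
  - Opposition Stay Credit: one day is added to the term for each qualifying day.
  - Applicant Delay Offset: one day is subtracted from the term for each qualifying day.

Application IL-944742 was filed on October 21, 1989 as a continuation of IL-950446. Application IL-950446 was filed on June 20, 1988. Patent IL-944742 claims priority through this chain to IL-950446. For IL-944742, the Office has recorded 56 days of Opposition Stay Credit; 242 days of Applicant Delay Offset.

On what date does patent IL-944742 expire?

Earliest priority filing: 20 June 1988.
Base term: 20 June 1988 + 17 years → 20 June 2005.
Opposition Stay Credit: +56 days → 15 August 2005.
Applicant Delay Offset: −242 days → 16 December 2004.

December 16, 2004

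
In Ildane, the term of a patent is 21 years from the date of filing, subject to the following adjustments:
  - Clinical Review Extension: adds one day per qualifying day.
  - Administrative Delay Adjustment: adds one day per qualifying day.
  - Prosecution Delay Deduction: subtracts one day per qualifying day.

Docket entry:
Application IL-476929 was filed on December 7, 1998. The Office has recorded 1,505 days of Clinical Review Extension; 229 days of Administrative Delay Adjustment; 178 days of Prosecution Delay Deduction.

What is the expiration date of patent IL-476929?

Base term: filing date + 21 years → 7 December 2019.
Clinical Review Extension: +1505 days → 20 January 2024.
Administrative Delay Adjustment: +229 days → 5 September 2024.
Prosecution Delay Deduction: −178 days → 11 March 2024.

March 11, 2024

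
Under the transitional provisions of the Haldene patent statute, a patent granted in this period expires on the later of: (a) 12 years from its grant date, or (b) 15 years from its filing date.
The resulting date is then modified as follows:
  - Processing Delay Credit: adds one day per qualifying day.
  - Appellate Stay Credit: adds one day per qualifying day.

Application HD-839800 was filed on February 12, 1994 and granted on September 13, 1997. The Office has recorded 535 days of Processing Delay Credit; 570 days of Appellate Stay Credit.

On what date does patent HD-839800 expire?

2012-09-22

(a) grant + 12 years → 13 September 2009.
(b) filing + 15 years → 12 February 2009.
Later of the two: 13 September 2009.
Processing Delay Credit: +535 days → 2 March 2011.
Appellate Stay Credit: +570 days → 22 September 2012.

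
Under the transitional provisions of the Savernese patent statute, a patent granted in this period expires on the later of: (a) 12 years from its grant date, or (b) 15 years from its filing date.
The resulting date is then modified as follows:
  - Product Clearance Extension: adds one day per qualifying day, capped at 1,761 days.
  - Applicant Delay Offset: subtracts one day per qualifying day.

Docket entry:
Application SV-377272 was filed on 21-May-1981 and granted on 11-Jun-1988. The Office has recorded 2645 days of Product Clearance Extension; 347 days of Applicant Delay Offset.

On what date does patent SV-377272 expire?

(a) grant + 12 years → 11 June 2000.
(b) filing + 15 years → 21 May 1996.
Later of the two: 11 June 2000.
Product Clearance Extension: 2645 days claimed exceeds the 1761-day cap, so +1761 days → 7 April 2005.
Applicant Delay Offset: −347 days → 25 April 2004.

2004-04-25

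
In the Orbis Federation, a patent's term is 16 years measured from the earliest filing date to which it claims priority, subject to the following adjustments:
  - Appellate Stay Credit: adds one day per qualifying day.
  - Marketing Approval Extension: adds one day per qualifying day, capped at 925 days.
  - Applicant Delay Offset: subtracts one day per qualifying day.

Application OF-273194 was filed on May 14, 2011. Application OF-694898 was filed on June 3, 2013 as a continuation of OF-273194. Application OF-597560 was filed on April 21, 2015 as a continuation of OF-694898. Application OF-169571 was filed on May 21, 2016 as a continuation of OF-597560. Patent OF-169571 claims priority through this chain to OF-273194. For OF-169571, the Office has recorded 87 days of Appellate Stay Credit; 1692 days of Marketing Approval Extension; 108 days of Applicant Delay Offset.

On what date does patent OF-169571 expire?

Earliest priority filing: 14 May 2011.
Base term: 14 May 2011 + 16 years → 14 May 2027.
Appellate Stay Credit: +87 days → 9 August 2027.
Marketing Approval Extension: 1692 days claimed exceeds the 925-day cap, so +925 days → 19 February 2030.
Applicant Delay Offset: −108 days → 3 November 2029.

2029-11-03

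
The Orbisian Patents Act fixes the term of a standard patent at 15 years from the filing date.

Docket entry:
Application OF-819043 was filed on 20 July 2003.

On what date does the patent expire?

July 20, 2018

Filing date + 15 years → 20 July 2018.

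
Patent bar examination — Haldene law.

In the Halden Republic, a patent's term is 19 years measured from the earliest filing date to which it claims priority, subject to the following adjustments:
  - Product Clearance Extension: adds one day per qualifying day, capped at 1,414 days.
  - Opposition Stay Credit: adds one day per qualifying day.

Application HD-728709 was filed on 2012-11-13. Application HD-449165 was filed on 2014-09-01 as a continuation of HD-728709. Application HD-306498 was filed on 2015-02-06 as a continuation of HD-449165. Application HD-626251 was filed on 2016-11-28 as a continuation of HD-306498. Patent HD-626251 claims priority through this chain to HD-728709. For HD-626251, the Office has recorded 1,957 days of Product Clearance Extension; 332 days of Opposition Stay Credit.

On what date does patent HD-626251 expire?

Earliest priority filing: 13 November 2012.
Base term: 13 November 2012 + 19 years → 13 November 2031.
Product Clearance Extension: 1957 days claimed exceeds the 1414-day cap, so +1414 days → 27 September 2035.
Opposition Stay Credit: +332 days → 24 August 2036.

2036-08-24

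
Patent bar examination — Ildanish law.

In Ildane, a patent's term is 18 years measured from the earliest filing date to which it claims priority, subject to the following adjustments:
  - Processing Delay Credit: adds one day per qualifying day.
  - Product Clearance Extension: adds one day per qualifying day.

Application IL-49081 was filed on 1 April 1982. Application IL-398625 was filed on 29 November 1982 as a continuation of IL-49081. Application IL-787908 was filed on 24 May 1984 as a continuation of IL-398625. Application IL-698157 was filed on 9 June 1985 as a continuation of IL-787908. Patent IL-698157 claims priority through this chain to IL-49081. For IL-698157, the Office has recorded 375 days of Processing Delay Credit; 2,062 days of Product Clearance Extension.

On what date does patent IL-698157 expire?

Earliest priority filing: 1 April 1982.
Base term: 1 April 1982 + 18 years → 1 April 2000.
Processing Delay Credit: +375 days → 11 April 2001.
Product Clearance Extension: +2062 days → 3 December 2006.

December 3, 2006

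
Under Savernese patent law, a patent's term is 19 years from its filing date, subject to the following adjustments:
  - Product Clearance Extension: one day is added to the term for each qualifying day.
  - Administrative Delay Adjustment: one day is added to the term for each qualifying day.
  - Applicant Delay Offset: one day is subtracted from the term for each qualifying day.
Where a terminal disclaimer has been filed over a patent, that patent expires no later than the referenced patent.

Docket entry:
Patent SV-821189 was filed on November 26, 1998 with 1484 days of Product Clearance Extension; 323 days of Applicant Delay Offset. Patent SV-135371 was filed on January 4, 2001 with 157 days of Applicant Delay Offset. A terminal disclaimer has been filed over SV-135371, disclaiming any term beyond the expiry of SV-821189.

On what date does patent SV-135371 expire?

Natural term of SV-135371:
  Base: filing + 19 years → 4 January 2020.
  Applicant Delay Offset: −157 days → 31 July 2019.
Expiry of referenced patent SV-821189:
  Base: filing + 19 years → 26 November 2017.
  Product Clearance Extension: +1484 days → 19 December 2021.
  Applicant Delay Offset: −323 days → 30 January 2021.
Terminal disclaimer: SV-135371 expires on the earlier of 31 July 2019 and 30 January 2021.

2019-07-31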